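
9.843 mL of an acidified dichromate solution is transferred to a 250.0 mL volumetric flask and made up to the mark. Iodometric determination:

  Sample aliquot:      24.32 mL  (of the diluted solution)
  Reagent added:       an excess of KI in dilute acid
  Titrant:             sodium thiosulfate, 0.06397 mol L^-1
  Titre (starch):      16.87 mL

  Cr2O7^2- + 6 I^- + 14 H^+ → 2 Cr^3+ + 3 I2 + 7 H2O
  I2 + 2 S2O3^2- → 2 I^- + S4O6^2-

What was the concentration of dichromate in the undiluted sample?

n(S2O3^2-) = 0.01687 × 0.06397 = 1.079 × 10^-3 mol
n(I2) = n(S2O3^2-)/2 = 5.396 × 10^-4 mol
From the 1:3 ratio, n(Cr2O7^2-) in the aliquot = 1/3 × 5.396 × 10^-4 = 1.799 × 10^-4 mol
[Cr2O7^2-]_dilute = 1.799 × 10^-4 / 0.02432 = 0.007396 mol/L
[Cr2O7^2-]_original = 0.007396 × 250.0/9.843 = 0.1878 mol/L

0.1878 mol/L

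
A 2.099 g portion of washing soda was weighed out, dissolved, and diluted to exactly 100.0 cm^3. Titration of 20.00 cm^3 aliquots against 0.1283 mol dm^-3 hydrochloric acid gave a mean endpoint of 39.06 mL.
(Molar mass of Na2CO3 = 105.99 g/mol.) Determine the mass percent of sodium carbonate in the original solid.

Na2CO3 + 2 HCl → 2 NaCl + H2O + CO2
n(HCl) per titration = 0.03906 × 0.1283 = 5.011 × 10^-3 mol
From the 1:2 ratio, n(Na2CO3) in each aliquot = 1/2 × 5.011 × 10^-3 = 2.506 × 10^-3 mol
n(Na2CO3) in the whole flask = 2.506 × 10^-3 × 100.0/20.00 = 0.01253 mol
mass of Na2CO3 = 0.01253 × 105.99 = 1.328 g
% Na2CO3 = 1.328 / 2.099 × 100 = 63.26 %

63.26 %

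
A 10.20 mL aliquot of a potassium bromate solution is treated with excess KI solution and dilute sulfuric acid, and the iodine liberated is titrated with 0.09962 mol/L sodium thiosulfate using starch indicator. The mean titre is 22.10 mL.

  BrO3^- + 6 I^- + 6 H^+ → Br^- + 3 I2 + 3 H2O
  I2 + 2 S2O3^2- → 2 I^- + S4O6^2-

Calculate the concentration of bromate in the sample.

n(S2O3^2-) = 0.02210 × 0.09962 = 2.202 × 10^-3 mol
n(I2) = n(S2O3^2-)/2 = 1.101 × 10^-3 mol
From the 1:3 ratio, n(BrO3^-) in the aliquot = 1/3 × 1.101 × 10^-3 = 3.669 × 10^-4 mol
[BrO3^-] = 3.669 × 10^-4 / 0.01020 = 0.03597 mol/L

0.03597 mol/L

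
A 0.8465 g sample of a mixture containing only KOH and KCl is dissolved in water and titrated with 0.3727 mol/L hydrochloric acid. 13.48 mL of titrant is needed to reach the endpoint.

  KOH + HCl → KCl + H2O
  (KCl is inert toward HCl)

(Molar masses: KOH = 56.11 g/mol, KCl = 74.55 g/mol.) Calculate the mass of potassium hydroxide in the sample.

0.2819 g

n(HCl) = 0.01348 × 0.3727 = 5.024 × 10^-3 mol
Let x = n(KOH), y = n(KCl).
Titrant: 1x = 5.024 × 10^-3;  mass: 56.11x + 74.55y = 0.8465
Solving, x = 5.024 × 10^-3 mol, y = 7.573 × 10^-3 mol
mass of KOH = 5.024 × 10^-3 × 56.11 = 0.2819 g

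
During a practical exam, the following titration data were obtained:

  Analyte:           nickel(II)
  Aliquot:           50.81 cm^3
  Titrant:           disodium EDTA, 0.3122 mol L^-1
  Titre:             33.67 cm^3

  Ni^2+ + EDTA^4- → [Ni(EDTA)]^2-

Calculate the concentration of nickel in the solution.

0.2069 mol/L

n(EDTA) = 0.03367 L × 0.3122 mol/L = 0.01051 mol
n(Ni2+) = 0.01051 mol (1:1 mole ratio)
[Ni2+] = 0.01051 mol / 0.05081 L = 0.2069 mol/L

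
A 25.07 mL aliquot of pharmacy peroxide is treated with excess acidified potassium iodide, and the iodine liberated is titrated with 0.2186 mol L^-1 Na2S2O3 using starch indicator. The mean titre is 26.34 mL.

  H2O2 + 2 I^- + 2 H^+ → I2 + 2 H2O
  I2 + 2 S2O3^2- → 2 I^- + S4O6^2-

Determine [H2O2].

n(S2O3^2-) = 0.02634 × 0.2186 = 5.758 × 10^-3 mol
n(I2) = n(S2O3^2-)/2 = 2.879 × 10^-3 mol
n(H2O2) in the aliquot = 2.879 × 10^-3 mol (1:1 ratio)
[H2O2] = 2.879 × 10^-3 / 0.02507 = 0.1148 mol/L

0.1148 mol/L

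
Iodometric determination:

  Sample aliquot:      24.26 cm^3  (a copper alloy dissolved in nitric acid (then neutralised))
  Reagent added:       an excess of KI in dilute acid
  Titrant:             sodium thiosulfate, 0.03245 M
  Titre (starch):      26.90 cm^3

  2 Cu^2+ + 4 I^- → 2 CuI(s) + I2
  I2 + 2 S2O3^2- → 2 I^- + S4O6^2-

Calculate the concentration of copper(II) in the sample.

0.03598 M

n(S2O3^2-) = 0.02690 × 0.03245 = 8.729 × 10^-4 mol
n(I2) = n(S2O3^2-)/2 = 4.365 × 10^-4 mol
From the 2:1 ratio, n(Cu2+) in the aliquot = 2/1 × 4.365 × 10^-4 = 8.729 × 10^-4 mol
[Cu2+] = 8.729 × 10^-4 / 0.02426 = 0.03598 mol/L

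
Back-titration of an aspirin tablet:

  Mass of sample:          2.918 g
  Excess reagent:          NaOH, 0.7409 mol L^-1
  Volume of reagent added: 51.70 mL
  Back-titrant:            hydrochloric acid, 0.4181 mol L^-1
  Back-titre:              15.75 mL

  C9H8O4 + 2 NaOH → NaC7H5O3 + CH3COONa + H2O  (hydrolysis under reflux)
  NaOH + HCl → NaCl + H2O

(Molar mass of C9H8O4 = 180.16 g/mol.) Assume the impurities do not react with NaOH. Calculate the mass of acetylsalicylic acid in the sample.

n(NaOH) added = 0.05170 × 0.7409 = 0.03830 mol
n(HCl) used in back-titration = 0.01575 × 0.4181 = 6.585 × 10^-3 mol
n(NaOH) left over = 6.585 × 10^-3 mol (1:1 ratio)
n(NaOH) consumed by analyte = 0.03830 − 6.585 × 10^-3 = 0.03172 mol
From the 1:2 ratio, n(C9H8O4) = 1/2 × 0.03172 = 0.01586 mol
mass of C9H8O4 = 0.01586 × 180.16 = 2.857 g

2.857 g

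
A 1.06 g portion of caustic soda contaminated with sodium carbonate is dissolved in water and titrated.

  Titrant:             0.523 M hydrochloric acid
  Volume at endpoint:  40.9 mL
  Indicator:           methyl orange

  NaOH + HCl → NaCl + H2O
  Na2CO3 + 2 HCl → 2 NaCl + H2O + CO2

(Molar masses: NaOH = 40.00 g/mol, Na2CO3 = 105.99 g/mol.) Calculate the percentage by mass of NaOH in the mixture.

n(HCl) = 0.0409 × 0.523 = 0.0214 mol
Let x = n(NaOH), y = n(Na2CO3).
Titrant: 1x + 2y = 0.0214;  mass: 40.00x + 105.99y = 1.06
Solving, x = 5.66 × 10^-3 mol, y = 7.86 × 10^-3 mol
mass of NaOH = 5.66 × 10^-3 × 40.00 = 0.227 g
% NaOH = 0.227 / 1.06 × 100 = 21.4 %

21.4 %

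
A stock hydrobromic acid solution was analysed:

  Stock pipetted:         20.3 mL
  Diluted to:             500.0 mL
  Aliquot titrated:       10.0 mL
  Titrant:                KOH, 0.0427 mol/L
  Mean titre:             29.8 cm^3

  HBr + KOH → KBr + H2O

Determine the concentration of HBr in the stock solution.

3.13 mol/L

n(KOH) = 0.0298 × 0.0427 = 1.27 × 10^-3 mol
n(HBr) in the aliquot = 1.27 × 10^-3 mol (1:1 ratio)
[HBr]_dilute = 1.27 × 10^-3 / 0.0100 = 0.127 mol/L
Dilution factor = 500.0 / 20.3 = 24.63
[HBr]_stock = 0.127 × 24.63 = 3.13 mol/L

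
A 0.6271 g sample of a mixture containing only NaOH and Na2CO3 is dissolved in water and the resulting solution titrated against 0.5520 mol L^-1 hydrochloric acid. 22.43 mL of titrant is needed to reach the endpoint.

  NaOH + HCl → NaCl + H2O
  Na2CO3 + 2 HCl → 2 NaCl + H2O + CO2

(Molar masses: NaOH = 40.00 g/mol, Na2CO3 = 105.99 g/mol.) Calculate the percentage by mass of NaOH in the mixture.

n(HCl) = 0.02243 × 0.5520 = 0.01238 mol
Let x = n(NaOH), y = n(Na2CO3).
Titrant: 1x + 2y = 0.01238;  mass: 40.00x + 105.99y = 0.6271
Solving, x = 2.235 × 10^-3 mol, y = 5.073 × 10^-3 mol
mass of NaOH = 2.235 × 10^-3 × 40.00 = 0.08942 g
% NaOH = 0.08942 / 0.6271 × 100 = 14.26 %

14.26 %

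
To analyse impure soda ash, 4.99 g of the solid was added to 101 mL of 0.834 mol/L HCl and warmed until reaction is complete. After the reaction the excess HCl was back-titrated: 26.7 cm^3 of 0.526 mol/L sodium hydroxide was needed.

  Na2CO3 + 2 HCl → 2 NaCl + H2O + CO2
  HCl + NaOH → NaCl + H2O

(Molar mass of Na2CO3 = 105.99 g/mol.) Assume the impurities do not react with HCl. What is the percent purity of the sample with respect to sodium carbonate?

74.5 %

n(HCl) added = 0.101 × 0.834 = 0.0842 mol
n(NaOH) used in back-titration = 0.0267 × 0.526 = 0.0140 mol
n(HCl) left over = 0.0140 mol (1:1 ratio)
n(HCl) consumed by analyte = 0.0842 − 0.0140 = 0.0702 mol
From the 1:2 ratio, n(Na2CO3) = 1/2 × 0.0702 = 0.0351 mol
mass of Na2CO3 = 0.0351 × 105.99 = 3.72 g
% Na2CO3 = 3.72 / 4.99 × 100 = 74.5 %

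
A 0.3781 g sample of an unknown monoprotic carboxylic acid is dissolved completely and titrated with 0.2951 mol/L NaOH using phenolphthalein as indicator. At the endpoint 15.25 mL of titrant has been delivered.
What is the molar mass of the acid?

84.02 g/mol

n(NaOH) = 0.01525 L × 0.2951 mol/L = 4.500 × 10^-3 mol
n(HA) = 4.500 × 10^-3 mol (1:1 ratio)
M = m / n = 0.3781 g / 4.500 × 10^-3 mol = 84.02 g/mol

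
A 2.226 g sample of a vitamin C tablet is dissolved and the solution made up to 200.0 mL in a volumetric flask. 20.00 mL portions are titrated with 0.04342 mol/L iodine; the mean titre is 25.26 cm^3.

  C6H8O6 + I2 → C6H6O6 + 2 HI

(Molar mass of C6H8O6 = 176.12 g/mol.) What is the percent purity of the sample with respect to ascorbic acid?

86.78 %

n(I2) per titration = 0.02526 × 0.04342 = 1.097 × 10^-3 mol
n(C6H8O6) in each aliquot = 1.097 × 10^-3 mol (1:1 ratio)
n(C6H8O6) in the whole flask = 1.097 × 10^-3 × 200.0/20.00 = 0.01097 mol
mass of C6H8O6 = 0.01097 × 176.12 = 1.932 g
% C6H8O6 = 1.932 / 2.226 × 100 = 86.78 %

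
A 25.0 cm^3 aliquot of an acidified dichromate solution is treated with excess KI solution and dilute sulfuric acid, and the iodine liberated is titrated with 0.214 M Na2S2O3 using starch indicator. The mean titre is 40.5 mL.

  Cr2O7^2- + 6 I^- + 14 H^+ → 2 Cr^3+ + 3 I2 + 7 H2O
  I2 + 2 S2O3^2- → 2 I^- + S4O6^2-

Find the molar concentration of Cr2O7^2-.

0.0578 M

n(S2O3^2-) = 0.0405 × 0.214 = 8.67 × 10^-3 mol
n(I2) = n(S2O3^2-)/2 = 4.33 × 10^-3 mol
From the 1:3 ratio, n(Cr2O7^2-) in the aliquot = 1/3 × 4.33 × 10^-3 = 1.44 × 10^-3 mol
[Cr2O7^2-] = 1.44 × 10^-3 / 0.0250 = 0.0578 mol/L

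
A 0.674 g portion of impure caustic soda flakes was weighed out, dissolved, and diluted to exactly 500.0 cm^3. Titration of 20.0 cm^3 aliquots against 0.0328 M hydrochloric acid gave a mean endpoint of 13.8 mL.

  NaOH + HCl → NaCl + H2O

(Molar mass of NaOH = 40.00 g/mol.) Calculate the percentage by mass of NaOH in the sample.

n(HCl) per titration = 0.0138 × 0.0328 = 4.53 × 10^-4 mol
n(NaOH) in each aliquot = 4.53 × 10^-4 mol (1:1 ratio)
n(NaOH) in the whole flask = 4.53 × 10^-4 × 500.0/20.0 = 0.0113 mol
mass of NaOH = 0.0113 × 40.00 = 0.453 g
% NaOH = 0.453 / 0.674 × 100 = 67.2 %

67.2 %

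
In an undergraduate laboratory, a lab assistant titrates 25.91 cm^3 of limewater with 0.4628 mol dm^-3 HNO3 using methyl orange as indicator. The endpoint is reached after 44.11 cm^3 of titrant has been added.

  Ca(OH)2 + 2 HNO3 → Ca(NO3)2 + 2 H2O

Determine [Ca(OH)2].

n(HNO3) = 0.04411 L × 0.4628 mol/L = 0.02041 mol
From the 1:2 mole ratio, n(Ca(OH)2) = 1/2 × 0.02041 = 0.01021 mol
[Ca(OH)2] = 0.01021 mol / 0.02591 L = 0.3939 mol/L

0.3939 mol/L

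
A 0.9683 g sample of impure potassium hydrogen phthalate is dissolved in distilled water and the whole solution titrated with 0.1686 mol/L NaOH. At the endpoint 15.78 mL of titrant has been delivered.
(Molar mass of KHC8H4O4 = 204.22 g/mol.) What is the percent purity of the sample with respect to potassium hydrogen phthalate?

KHC8H4O4 + NaOH → KNaC8H4O4 + H2O
n(NaOH) = 0.01578 L × 0.1686 mol/L = 2.661 × 10^-3 mol
n(KHC8H4O4) = 2.661 × 10^-3 mol (1:1 ratio)
mass of KHC8H4O4 = 2.661 × 10^-3 × 204.22 g/mol = 0.5433 g
% KHC8H4O4 = 0.5433 / 0.9683 × 100 = 56.11 %

56.11 %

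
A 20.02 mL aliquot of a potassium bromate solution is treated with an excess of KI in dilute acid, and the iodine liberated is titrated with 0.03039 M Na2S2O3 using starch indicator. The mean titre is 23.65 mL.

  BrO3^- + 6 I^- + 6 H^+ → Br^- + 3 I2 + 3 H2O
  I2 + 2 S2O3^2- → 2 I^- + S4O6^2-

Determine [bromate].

n(S2O3^2-) = 0.02365 × 0.03039 = 7.187 × 10^-4 mol
n(I2) = n(S2O3^2-)/2 = 3.594 × 10^-4 mol
From the 1:3 ratio, n(BrO3^-) in the aliquot = 1/3 × 3.594 × 10^-4 = 1.198 × 10^-4 mol
[BrO3^-] = 1.198 × 10^-4 / 0.02002 = 0.005983 mol/L

0.005983 M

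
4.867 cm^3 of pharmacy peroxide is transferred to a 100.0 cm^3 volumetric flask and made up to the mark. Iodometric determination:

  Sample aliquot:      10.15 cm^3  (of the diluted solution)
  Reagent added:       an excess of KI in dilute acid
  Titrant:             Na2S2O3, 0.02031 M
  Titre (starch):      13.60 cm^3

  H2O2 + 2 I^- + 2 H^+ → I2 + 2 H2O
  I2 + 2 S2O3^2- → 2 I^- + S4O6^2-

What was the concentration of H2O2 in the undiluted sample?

n(S2O3^2-) = 0.01360 × 0.02031 = 2.762 × 10^-4 mol
n(I2) = n(S2O3^2-)/2 = 1.381 × 10^-4 mol
n(H2O2) in the aliquot = 1.381 × 10^-4 mol (1:1 ratio)
[H2O2]_dilute = 1.381 × 10^-4 / 0.01015 = 0.01361 mol/L
[H2O2]_original = 0.01361 × 100.0/4.867 = 0.2796 mol/L

0.2796 M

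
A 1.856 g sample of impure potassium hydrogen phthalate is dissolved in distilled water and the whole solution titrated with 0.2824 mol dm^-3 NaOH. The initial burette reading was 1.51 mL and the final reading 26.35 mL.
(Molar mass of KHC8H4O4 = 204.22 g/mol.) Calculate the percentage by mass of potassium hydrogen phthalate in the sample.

KHC8H4O4 + NaOH → KNaC8H4O4 + H2O
n(NaOH) = 0.02484 L × 0.2824 mol/L = 7.015 × 10^-3 mol
n(KHC8H4O4) = 7.015 × 10^-3 mol (1:1 ratio)
mass of KHC8H4O4 = 7.015 × 10^-3 × 204.22 g/mol = 1.433 g
% KHC8H4O4 = 1.433 / 1.856 × 100 = 77.19 %

77.19 %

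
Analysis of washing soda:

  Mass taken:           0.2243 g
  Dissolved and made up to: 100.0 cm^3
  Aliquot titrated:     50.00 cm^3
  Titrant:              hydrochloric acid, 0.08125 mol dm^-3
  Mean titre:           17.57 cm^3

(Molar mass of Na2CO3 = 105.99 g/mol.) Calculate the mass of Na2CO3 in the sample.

0.1513 g

Na2CO3 + 2 HCl → 2 NaCl + H2O + CO2
n(HCl) per titration = 0.01757 × 0.08125 = 1.428 × 10^-3 mol
From the 1:2 ratio, n(Na2CO3) in each aliquot = 1/2 × 1.428 × 10^-3 = 7.138 × 10^-4 mol
n(Na2CO3) in the whole flask = 7.138 × 10^-4 × 100.0/50.00 = 1.428 × 10^-3 mol
mass of Na2CO3 = 1.428 × 10^-3 × 105.99 = 0.1513 g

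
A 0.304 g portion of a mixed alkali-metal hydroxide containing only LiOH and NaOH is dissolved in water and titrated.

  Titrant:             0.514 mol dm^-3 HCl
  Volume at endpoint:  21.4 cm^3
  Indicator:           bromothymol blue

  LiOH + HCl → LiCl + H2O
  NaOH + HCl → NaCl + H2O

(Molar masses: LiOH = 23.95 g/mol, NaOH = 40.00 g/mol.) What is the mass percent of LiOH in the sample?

n(HCl) = 0.0214 × 0.514 = 0.0110 mol
Let x = n(LiOH), y = n(NaOH).
Titrant: 1x + 1y = 0.0110;  mass: 23.95x + 40.00y = 0.304
Solving, x = 8.47 × 10^-3 mol, y = 2.53 × 10^-3 mol
mass of LiOH = 8.47 × 10^-3 × 23.95 = 0.203 g
% LiOH = 0.203 / 0.304 × 100 = 66.7 %

66.7 %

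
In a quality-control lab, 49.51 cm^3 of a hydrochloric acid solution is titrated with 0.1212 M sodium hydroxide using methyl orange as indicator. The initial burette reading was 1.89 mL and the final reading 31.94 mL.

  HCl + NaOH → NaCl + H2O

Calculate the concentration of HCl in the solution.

n(NaOH) = 0.03005 L × 0.1212 mol/L = 3.642 × 10^-3 mol
n(HCl) = 3.642 × 10^-3 mol (1:1 mole ratio)
[HCl] = 3.642 × 10^-3 mol / 0.04951 L = 0.07356 mol/L

0.07356 M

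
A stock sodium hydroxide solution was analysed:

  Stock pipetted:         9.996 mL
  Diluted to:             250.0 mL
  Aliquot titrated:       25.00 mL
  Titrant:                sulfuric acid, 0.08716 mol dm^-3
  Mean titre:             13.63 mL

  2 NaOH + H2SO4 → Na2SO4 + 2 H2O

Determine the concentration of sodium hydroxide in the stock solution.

2.377 mol/L

n(H2SO4) = 0.01363 × 0.08716 = 1.188 × 10^-3 mol
From the 2:1 ratio, n(NaOH) in the aliquot = 2/1 × 1.188 × 10^-3 = 2.376 × 10^-3 mol
[NaOH]_dilute = 2.376 × 10^-3 / 0.02500 = 0.09504 mol/L
Dilution factor = 250.0 / 9.996 = 25.01
[NaOH]_stock = 0.09504 × 25.01 = 2.377 mol/L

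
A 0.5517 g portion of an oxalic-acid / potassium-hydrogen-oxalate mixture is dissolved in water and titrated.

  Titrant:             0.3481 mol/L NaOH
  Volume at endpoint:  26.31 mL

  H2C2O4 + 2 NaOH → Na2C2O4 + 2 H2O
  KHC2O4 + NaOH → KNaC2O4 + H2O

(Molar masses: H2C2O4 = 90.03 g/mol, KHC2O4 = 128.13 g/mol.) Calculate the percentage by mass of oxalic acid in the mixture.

61.04 %

n(NaOH) = 0.02631 × 0.3481 = 9.159 × 10^-3 mol
Let x = n(H2C2O4), y = n(KHC2O4).
Titrant: 2x + 1y = 9.159 × 10^-3;  mass: 90.03x + 128.13y = 0.5517
Solving, x = 3.740 × 10^-3 mol, y = 1.678 × 10^-3 mol
mass of H2C2O4 = 3.740 × 10^-3 × 90.03 = 0.3368 g
% H2C2O4 = 0.3368 / 0.5517 × 100 = 61.04 %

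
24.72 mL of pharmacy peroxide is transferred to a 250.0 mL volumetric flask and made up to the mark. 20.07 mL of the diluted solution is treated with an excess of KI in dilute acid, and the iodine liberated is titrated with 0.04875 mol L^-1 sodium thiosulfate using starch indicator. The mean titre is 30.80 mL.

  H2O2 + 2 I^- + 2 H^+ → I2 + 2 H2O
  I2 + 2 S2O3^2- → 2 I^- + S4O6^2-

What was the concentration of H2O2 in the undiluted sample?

n(S2O3^2-) = 0.03080 × 0.04875 = 1.502 × 10^-3 mol
n(I2) = n(S2O3^2-)/2 = 7.507 × 10^-4 mol
n(H2O2) in the aliquot = 7.507 × 10^-4 mol (1:1 ratio)
[H2O2]_dilute = 7.507 × 10^-4 / 0.02007 = 0.03741 mol/L
[H2O2]_original = 0.03741 × 250.0/24.72 = 0.3783 mol/L

0.3783 mol/L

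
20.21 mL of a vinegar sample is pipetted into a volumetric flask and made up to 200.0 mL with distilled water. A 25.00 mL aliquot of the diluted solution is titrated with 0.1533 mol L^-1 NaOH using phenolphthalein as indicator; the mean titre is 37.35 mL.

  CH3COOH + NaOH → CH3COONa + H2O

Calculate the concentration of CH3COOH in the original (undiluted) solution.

2.267 mol/L

n(NaOH) = 0.03735 × 0.1533 = 5.726 × 10^-3 mol
n(CH3COOH) in the aliquot = 5.726 × 10^-3 mol (1:1 ratio)
[CH3COOH]_dilute = 5.726 × 10^-3 / 0.02500 = 0.2290 mol/L
Dilution factor = 200.0 / 20.21 = 9.896
[CH3COOH]_stock = 0.2290 × 9.896 = 2.267 mol/L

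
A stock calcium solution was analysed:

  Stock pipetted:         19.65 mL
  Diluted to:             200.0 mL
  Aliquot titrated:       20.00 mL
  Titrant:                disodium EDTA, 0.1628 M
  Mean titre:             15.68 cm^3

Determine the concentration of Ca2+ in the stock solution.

Ca^2+ + EDTA^4- → [Ca(EDTA)]^2-
n(EDTA) = 0.01568 × 0.1628 = 2.553 × 10^-3 mol
n(Ca2+) in the aliquot = 2.553 × 10^-3 mol (1:1 ratio)
[Ca2+]_dilute = 2.553 × 10^-3 / 0.02000 = 0.1276 mol/L
Dilution factor = 200.0 / 19.65 = 10.18
[Ca2+]_stock = 0.1276 × 10.18 = 1.299 mol/L

1.299 M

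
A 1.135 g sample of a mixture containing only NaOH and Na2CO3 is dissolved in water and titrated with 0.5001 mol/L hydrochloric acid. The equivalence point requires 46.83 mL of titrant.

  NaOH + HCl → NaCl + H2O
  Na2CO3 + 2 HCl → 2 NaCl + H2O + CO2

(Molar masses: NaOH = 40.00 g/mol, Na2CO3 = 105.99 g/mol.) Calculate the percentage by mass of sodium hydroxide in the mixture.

28.78 %

n(HCl) = 0.04683 × 0.5001 = 0.02342 mol
Let x = n(NaOH), y = n(Na2CO3).
Titrant: 1x + 2y = 0.02342;  mass: 40.00x + 105.99y = 1.135
Solving, x = 8.167 × 10^-3 mol, y = 7.626 × 10^-3 mol
mass of NaOH = 8.167 × 10^-3 × 40.00 = 0.3267 g
% NaOH = 0.3267 / 1.135 × 100 = 28.78 %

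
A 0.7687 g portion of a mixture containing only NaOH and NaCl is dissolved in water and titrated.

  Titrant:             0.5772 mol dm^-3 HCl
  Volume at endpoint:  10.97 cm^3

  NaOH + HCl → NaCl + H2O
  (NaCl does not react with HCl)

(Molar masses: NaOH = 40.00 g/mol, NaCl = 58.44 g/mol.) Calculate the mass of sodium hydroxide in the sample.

0.2533 g

n(HCl) = 0.01097 × 0.5772 = 6.332 × 10^-3 mol
Let x = n(NaOH), y = n(NaCl).
Titrant: 1x = 6.332 × 10^-3;  mass: 40.00x + 58.44y = 0.7687
Solving, x = 6.332 × 10^-3 mol, y = 8.820 × 10^-3 mol
mass of NaOH = 6.332 × 10^-3 × 40.00 = 0.2533 g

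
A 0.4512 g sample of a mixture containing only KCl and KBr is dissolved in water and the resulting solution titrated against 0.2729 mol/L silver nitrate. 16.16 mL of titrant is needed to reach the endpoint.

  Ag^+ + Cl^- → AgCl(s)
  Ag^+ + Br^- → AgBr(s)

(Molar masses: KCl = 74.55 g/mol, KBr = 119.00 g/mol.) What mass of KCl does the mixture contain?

0.1234 g

n(AgNO3) = 0.01616 × 0.2729 = 4.410 × 10^-3 mol
Let x = n(KCl), y = n(KBr).
Titrant: 1x + 1y = 4.410 × 10^-3;  mass: 74.55x + 119.00y = 0.4512
Solving, x = 1.656 × 10^-3 mol, y = 2.754 × 10^-3 mol
mass of KCl = 1.656 × 10^-3 × 74.55 = 0.1234 g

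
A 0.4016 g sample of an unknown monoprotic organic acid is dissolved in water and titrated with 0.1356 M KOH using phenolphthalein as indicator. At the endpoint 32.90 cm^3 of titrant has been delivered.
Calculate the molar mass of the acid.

n(KOH) = 0.03290 L × 0.1356 mol/L = 4.461 × 10^-3 mol
n(HA) = 4.461 × 10^-3 mol (1:1 ratio)
M = m / n = 0.4016 g / 4.461 × 10^-3 mol = 90.02 g/mol

90.02 g/mol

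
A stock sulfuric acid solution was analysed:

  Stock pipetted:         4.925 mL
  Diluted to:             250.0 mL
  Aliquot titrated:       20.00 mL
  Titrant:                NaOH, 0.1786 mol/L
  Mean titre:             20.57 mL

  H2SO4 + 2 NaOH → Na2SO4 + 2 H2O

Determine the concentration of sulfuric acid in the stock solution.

n(NaOH) = 0.02057 × 0.1786 = 3.674 × 10^-3 mol
From the 1:2 ratio, n(H2SO4) in the aliquot = 1/2 × 3.674 × 10^-3 = 1.837 × 10^-3 mol
[H2SO4]_dilute = 1.837 × 10^-3 / 0.02000 = 0.09185 mol/L
Dilution factor = 250.0 / 4.925 = 50.76
[H2SO4]_stock = 0.09185 × 50.76 = 4.662 mol/L

4.662 mol/L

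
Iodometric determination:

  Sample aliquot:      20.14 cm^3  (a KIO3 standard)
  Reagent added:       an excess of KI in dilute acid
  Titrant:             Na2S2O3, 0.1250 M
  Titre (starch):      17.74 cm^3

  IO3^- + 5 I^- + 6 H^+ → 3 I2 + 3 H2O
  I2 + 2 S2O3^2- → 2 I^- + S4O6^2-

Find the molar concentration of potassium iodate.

0.01835 M

n(S2O3^2-) = 0.01774 × 0.1250 = 2.217 × 10^-3 mol
n(I2) = n(S2O3^2-)/2 = 1.109 × 10^-3 mol
From the 1:3 ratio, n(IO3^-) in the aliquot = 1/3 × 1.109 × 10^-3 = 3.696 × 10^-4 mol
[IO3^-] = 3.696 × 10^-4 / 0.02014 = 0.01835 mol/L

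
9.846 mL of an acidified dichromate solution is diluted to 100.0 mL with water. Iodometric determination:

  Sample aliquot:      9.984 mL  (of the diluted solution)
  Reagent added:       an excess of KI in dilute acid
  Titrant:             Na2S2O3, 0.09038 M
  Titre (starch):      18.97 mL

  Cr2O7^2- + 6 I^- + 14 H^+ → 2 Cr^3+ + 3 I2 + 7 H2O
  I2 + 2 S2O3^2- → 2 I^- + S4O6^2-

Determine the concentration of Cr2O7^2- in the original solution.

n(S2O3^2-) = 0.01897 × 0.09038 = 1.715 × 10^-3 mol
n(I2) = n(S2O3^2-)/2 = 8.573 × 10^-4 mol
From the 1:3 ratio, n(Cr2O7^2-) in the aliquot = 1/3 × 8.573 × 10^-4 = 2.858 × 10^-4 mol
[Cr2O7^2-]_dilute = 2.858 × 10^-4 / 0.009984 = 0.02862 mol/L
[Cr2O7^2-]_original = 0.02862 × 100.0/9.846 = 0.2907 mol/L

0.2907 M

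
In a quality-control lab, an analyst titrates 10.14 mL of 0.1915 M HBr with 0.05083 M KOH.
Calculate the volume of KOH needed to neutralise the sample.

38.20 mL

HBr + KOH → KBr + H2O
n(HBr) = 0.01014 L × 0.1915 mol/L = 1.942 × 10^-3 mol
n(KOH) = 1.942 × 10^-3 mol (1:1 stoichiometry)
V(KOH) = 1.942 × 10^-3 mol / 0.05083 mol/L = 0.03820 L = 38.20 mL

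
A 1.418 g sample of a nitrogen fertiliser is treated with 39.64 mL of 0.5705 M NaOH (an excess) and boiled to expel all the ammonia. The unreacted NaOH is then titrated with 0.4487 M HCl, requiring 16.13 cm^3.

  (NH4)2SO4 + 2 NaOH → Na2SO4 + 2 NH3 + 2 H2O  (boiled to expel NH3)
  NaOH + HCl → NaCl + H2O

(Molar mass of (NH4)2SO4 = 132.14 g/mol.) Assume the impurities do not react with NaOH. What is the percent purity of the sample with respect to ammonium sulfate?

71.65 %

n(NaOH) added = 0.03964 × 0.5705 = 0.02261 mol
n(HCl) used in back-titration = 0.01613 × 0.4487 = 7.238 × 10^-3 mol
n(NaOH) left over = 7.238 × 10^-3 mol (1:1 ratio)
n(NaOH) consumed by analyte = 0.02261 − 7.238 × 10^-3 = 0.01538 mol
From the 1:2 ratio, n((NH4)2SO4) = 1/2 × 0.01538 = 7.689 × 10^-3 mol
mass of (NH4)2SO4 = 7.689 × 10^-3 × 132.14 = 1.016 g
% (NH4)2SO4 = 1.016 / 1.418 × 100 = 71.65 %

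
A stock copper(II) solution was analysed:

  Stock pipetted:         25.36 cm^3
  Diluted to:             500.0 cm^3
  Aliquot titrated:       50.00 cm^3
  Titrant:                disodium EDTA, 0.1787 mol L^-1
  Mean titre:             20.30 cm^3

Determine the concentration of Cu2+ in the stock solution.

Cu^2+ + EDTA^4- → [Cu(EDTA)]^2-
n(EDTA) = 0.02030 × 0.1787 = 3.628 × 10^-3 mol
n(Cu2+) in the aliquot = 3.628 × 10^-3 mol (1:1 ratio)
[Cu2+]_dilute = 3.628 × 10^-3 / 0.05000 = 0.07255 mol/L
Dilution factor = 500.0 / 25.36 = 19.72
[Cu2+]_stock = 0.07255 × 19.72 = 1.430 mol/L

1.430 mol/L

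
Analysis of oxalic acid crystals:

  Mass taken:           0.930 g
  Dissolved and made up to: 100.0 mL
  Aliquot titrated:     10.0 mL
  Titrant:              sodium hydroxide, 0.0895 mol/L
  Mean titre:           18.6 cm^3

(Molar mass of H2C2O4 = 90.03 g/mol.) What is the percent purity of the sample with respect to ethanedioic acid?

80.6 %

H2C2O4 + 2 NaOH → Na2C2O4 + 2 H2O
n(NaOH) per titration = 0.0186 × 0.0895 = 1.66 × 10^-3 mol
From the 1:2 ratio, n(H2C2O4) in each aliquot = 1/2 × 1.66 × 10^-3 = 8.32 × 10^-4 mol
n(H2C2O4) in the whole flask = 8.32 × 10^-4 × 100.0/10.0 = 8.32 × 10^-3 mol
mass of H2C2O4 = 8.32 × 10^-3 × 90.03 = 0.749 g
% H2C2O4 = 0.749 / 0.930 × 100 = 80.6 %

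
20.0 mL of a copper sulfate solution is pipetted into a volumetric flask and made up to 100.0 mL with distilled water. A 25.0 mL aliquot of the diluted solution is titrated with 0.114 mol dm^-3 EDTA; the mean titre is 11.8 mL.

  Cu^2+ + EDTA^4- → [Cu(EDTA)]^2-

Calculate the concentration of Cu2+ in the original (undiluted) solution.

n(EDTA) = 0.0118 × 0.114 = 1.35 × 10^-3 mol
n(Cu2+) in the aliquot = 1.35 × 10^-3 mol (1:1 ratio)
[Cu2+]_dilute = 1.35 × 10^-3 / 0.0250 = 0.0538 mol/L
Dilution factor = 100.0 / 20.0 = 5.000
[Cu2+]_stock = 0.0538 × 5.000 = 0.269 mol/L

0.269 mol/L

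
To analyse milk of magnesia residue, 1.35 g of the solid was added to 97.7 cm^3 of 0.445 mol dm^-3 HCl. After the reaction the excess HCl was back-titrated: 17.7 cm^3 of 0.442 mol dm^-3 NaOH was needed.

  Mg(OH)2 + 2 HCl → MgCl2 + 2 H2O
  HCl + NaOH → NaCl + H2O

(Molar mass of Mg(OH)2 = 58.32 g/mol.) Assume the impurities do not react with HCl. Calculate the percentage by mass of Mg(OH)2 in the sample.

n(HCl) added = 0.0977 × 0.445 = 0.0435 mol
n(NaOH) used in back-titration = 0.0177 × 0.442 = 7.82 × 10^-3 mol
n(HCl) left over = 7.82 × 10^-3 mol (1:1 ratio)
n(HCl) consumed by analyte = 0.0435 − 7.82 × 10^-3 = 0.0357 mol
From the 1:2 ratio, n(Mg(OH)2) = 1/2 × 0.0357 = 0.0178 mol
mass of Mg(OH)2 = 0.0178 × 58.32 = 1.04 g
% Mg(OH)2 = 1.04 / 1.35 × 100 = 77.0 %

77.0 %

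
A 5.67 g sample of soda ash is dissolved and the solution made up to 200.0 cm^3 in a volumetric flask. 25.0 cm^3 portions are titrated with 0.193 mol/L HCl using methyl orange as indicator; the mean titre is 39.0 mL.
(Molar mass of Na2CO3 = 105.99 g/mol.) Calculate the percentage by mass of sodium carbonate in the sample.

56.3 %

Na2CO3 + 2 HCl → 2 NaCl + H2O + CO2
n(HCl) per titration = 0.0390 × 0.193 = 7.53 × 10^-3 mol
From the 1:2 ratio, n(Na2CO3) in each aliquot = 1/2 × 7.53 × 10^-3 = 3.76 × 10^-3 mol
n(Na2CO3) in the whole flask = 3.76 × 10^-3 × 200.0/25.0 = 0.0301 mol
mass of Na2CO3 = 0.0301 × 105.99 = 3.19 g
% Na2CO3 = 3.19 / 5.67 × 100 = 56.3 %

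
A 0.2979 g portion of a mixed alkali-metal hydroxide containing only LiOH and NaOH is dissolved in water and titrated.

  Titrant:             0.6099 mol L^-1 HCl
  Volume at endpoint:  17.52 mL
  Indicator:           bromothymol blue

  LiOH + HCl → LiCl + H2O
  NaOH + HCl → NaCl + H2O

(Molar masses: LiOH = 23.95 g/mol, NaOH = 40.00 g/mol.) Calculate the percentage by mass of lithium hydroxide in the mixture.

64.88 %

n(HCl) = 0.01752 × 0.6099 = 0.01069 mol
Let x = n(LiOH), y = n(NaOH).
Titrant: 1x + 1y = 0.01069;  mass: 23.95x + 40.00y = 0.2979
Solving, x = 8.070 × 10^-3 mol, y = 2.616 × 10^-3 mol
mass of LiOH = 8.070 × 10^-3 × 23.95 = 0.1933 g
% LiOH = 0.1933 / 0.2979 × 100 = 64.88 %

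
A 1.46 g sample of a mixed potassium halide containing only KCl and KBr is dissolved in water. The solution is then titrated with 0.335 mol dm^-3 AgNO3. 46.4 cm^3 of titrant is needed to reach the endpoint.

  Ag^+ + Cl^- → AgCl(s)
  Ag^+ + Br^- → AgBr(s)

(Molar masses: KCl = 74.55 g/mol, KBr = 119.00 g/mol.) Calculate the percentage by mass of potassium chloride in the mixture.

n(AgNO3) = 0.0464 × 0.335 = 0.0155 mol
Let x = n(KCl), y = n(KBr).
Titrant: 1x + 1y = 0.0155;  mass: 74.55x + 119.00y = 1.46
Solving, x = 8.77 × 10^-3 mol, y = 6.78 × 10^-3 mol
mass of KCl = 8.77 × 10^-3 × 74.55 = 0.654 g
% KCl = 0.654 / 1.46 × 100 = 44.8 %

44.8 %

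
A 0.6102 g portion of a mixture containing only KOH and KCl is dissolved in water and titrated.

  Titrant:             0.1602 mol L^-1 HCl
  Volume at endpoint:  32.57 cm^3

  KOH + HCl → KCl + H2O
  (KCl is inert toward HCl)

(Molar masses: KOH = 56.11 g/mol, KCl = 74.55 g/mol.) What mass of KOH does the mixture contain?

0.2928 g

n(HCl) = 0.03257 × 0.1602 = 5.218 × 10^-3 mol
Let x = n(KOH), y = n(KCl).
Titrant: 1x = 5.218 × 10^-3;  mass: 56.11x + 74.55y = 0.6102
Solving, x = 5.218 × 10^-3 mol, y = 4.258 × 10^-3 mol
mass of KOH = 5.218 × 10^-3 × 56.11 = 0.2928 g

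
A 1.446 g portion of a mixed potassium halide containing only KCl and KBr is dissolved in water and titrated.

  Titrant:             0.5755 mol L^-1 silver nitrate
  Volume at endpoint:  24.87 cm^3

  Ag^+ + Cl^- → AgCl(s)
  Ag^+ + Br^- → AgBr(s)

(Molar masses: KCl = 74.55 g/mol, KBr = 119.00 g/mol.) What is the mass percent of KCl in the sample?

29.83 %

n(AgNO3) = 0.02487 × 0.5755 = 0.01431 mol
Let x = n(KCl), y = n(KBr).
Titrant: 1x + 1y = 0.01431;  mass: 74.55x + 119.00y = 1.446
Solving, x = 5.786 × 10^-3 mol, y = 8.526 × 10^-3 mol
mass of KCl = 5.786 × 10^-3 × 74.55 = 0.4314 g
% KCl = 0.4314 / 1.446 × 100 = 29.83 %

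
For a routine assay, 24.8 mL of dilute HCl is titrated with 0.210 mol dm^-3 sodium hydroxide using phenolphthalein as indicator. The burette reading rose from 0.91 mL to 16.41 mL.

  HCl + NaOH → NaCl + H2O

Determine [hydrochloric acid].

0.131 mol/L

n(NaOH) = 0.0155 L × 0.210 mol/L = 3.25 × 10^-3 mol
n(HCl) = 3.25 × 10^-3 mol (1:1 mole ratio)
[HCl] = 3.25 × 10^-3 mol / 0.0248 L = 0.131 mol/L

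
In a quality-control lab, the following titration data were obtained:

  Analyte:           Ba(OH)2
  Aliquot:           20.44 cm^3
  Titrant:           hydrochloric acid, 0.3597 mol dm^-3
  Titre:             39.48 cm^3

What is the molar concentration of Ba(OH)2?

Ba(OH)2 + 2 HCl → BaCl2 + 2 H2O
n(HCl) = 0.03948 L × 0.3597 mol/L = 0.01420 mol
From the 1:2 mole ratio, n(Ba(OH)2) = 1/2 × 0.01420 = 7.100 × 10^-3 mol
[Ba(OH)2] = 7.100 × 10^-3 mol / 0.02044 L = 0.3474 mol/L

0.3474 mol/L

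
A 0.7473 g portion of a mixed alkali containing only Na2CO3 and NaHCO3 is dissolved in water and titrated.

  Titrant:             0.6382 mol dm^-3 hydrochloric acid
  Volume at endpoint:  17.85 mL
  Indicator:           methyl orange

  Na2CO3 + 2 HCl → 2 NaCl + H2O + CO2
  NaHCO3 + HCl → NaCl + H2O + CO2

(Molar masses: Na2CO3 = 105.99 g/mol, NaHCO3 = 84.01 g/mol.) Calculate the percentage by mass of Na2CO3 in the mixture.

47.95 %

n(HCl) = 0.01785 × 0.6382 = 0.01139 mol
Let x = n(Na2CO3), y = n(NaHCO3).
Titrant: 2x + 1y = 0.01139;  mass: 105.99x + 84.01y = 0.7473
Solving, x = 3.381 × 10^-3 mol, y = 4.630 × 10^-3 mol
mass of Na2CO3 = 3.381 × 10^-3 × 105.99 = 0.3584 g
% Na2CO3 = 0.3584 / 0.7473 × 100 = 47.95 %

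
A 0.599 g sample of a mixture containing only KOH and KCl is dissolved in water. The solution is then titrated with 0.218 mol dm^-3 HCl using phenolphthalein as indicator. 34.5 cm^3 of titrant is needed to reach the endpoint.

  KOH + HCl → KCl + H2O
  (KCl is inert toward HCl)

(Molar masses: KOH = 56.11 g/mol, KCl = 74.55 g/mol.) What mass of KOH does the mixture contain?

0.422 g

n(HCl) = 0.0345 × 0.218 = 7.52 × 10^-3 mol
Let x = n(KOH), y = n(KCl).
Titrant: 1x = 7.52 × 10^-3;  mass: 56.11x + 74.55y = 0.599
Solving, x = 7.52 × 10^-3 mol, y = 2.37 × 10^-3 mol
mass of KOH = 7.52 × 10^-3 × 56.11 = 0.422 g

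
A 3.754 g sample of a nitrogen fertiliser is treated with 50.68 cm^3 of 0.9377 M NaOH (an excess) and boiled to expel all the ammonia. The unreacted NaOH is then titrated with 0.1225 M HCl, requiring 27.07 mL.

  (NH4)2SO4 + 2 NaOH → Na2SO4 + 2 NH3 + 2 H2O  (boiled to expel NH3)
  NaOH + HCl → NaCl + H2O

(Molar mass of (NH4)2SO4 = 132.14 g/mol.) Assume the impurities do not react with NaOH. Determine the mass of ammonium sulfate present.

n(NaOH) added = 0.05068 × 0.9377 = 0.04752 mol
n(HCl) used in back-titration = 0.02707 × 0.1225 = 3.316 × 10^-3 mol
n(NaOH) left over = 3.316 × 10^-3 mol (1:1 ratio)
n(NaOH) consumed by analyte = 0.04752 − 3.316 × 10^-3 = 0.04421 mol
From the 1:2 ratio, n((NH4)2SO4) = 1/2 × 0.04421 = 0.02210 mol
mass of (NH4)2SO4 = 0.02210 × 132.14 = 2.921 g

2.921 g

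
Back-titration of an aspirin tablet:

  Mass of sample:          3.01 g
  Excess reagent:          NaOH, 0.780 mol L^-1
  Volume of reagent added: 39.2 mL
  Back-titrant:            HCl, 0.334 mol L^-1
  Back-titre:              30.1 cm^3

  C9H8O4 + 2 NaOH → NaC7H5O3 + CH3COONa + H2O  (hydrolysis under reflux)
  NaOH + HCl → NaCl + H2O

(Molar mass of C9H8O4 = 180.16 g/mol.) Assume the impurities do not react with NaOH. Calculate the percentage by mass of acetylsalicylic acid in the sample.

n(NaOH) added = 0.0392 × 0.780 = 0.0306 mol
n(HCl) used in back-titration = 0.0301 × 0.334 = 0.0101 mol
n(NaOH) left over = 0.0101 mol (1:1 ratio)
n(NaOH) consumed by analyte = 0.0306 − 0.0101 = 0.0205 mol
From the 1:2 ratio, n(C9H8O4) = 1/2 × 0.0205 = 0.0103 mol
mass of C9H8O4 = 0.0103 × 180.16 = 1.85 g
% C9H8O4 = 1.85 / 3.01 × 100 = 61.4 %

61.4 %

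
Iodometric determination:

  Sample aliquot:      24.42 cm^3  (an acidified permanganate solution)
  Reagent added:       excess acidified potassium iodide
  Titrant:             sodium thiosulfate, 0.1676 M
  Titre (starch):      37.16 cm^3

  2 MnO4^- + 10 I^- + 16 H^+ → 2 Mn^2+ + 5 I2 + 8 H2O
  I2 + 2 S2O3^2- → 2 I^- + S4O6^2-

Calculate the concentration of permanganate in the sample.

n(S2O3^2-) = 0.03716 × 0.1676 = 6.228 × 10^-3 mol
n(I2) = n(S2O3^2-)/2 = 3.114 × 10^-3 mol
From the 2:5 ratio, n(MnO4^-) in the aliquot = 2/5 × 3.114 × 10^-3 = 1.246 × 10^-3 mol
[MnO4^-] = 1.246 × 10^-3 / 0.02442 = 0.05101 mol/L

0.05101 M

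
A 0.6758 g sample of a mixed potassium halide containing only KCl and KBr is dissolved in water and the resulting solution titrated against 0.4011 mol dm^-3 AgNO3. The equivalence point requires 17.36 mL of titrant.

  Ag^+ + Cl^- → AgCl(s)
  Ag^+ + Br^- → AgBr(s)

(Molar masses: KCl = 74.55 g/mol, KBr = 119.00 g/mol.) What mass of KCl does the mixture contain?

0.2563 g

n(AgNO3) = 0.01736 × 0.4011 = 6.963 × 10^-3 mol
Let x = n(KCl), y = n(KBr).
Titrant: 1x + 1y = 6.963 × 10^-3;  mass: 74.55x + 119.00y = 0.6758
Solving, x = 3.438 × 10^-3 mol, y = 3.525 × 10^-3 mol
mass of KCl = 3.438 × 10^-3 × 74.55 = 0.2563 g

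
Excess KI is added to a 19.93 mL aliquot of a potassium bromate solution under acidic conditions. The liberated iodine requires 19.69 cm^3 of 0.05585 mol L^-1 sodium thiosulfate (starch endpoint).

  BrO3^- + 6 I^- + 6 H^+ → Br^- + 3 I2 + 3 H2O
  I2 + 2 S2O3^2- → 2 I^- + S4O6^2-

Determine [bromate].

0.009196 mol/L

n(S2O3^2-) = 0.01969 × 0.05585 = 1.100 × 10^-3 mol
n(I2) = n(S2O3^2-)/2 = 5.498 × 10^-4 mol
From the 1:3 ratio, n(BrO3^-) in the aliquot = 1/3 × 5.498 × 10^-4 = 1.833 × 10^-4 mol
[BrO3^-] = 1.833 × 10^-4 / 0.01993 = 0.009196 mol/L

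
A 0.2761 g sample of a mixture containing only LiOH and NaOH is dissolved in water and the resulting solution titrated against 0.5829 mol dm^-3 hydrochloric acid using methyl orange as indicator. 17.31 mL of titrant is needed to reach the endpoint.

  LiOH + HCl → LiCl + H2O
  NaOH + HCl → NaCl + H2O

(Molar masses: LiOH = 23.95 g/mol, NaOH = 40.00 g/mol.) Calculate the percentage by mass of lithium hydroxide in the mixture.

n(HCl) = 0.01731 × 0.5829 = 0.01009 mol
Let x = n(LiOH), y = n(NaOH).
Titrant: 1x + 1y = 0.01009;  mass: 23.95x + 40.00y = 0.2761
Solving, x = 7.944 × 10^-3 mol, y = 2.146 × 10^-3 mol
mass of LiOH = 7.944 × 10^-3 × 23.95 = 0.1903 g
% LiOH = 0.1903 / 0.2761 × 100 = 68.91 %

68.91 %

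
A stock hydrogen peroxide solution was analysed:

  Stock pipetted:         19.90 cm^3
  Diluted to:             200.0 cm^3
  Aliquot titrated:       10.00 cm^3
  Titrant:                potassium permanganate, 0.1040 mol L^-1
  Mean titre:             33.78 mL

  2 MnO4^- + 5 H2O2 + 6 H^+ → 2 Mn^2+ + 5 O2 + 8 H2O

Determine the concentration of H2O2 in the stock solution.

n(KMnO4) = 0.03378 × 0.1040 = 3.513 × 10^-3 mol
From the 5:2 ratio, n(H2O2) in the aliquot = 5/2 × 3.513 × 10^-3 = 8.783 × 10^-3 mol
[H2O2]_dilute = 8.783 × 10^-3 / 0.01000 = 0.8783 mol/L
Dilution factor = 200.0 / 19.90 = 10.05
[H2O2]_stock = 0.8783 × 10.05 = 8.827 mol/L

8.827 mol/L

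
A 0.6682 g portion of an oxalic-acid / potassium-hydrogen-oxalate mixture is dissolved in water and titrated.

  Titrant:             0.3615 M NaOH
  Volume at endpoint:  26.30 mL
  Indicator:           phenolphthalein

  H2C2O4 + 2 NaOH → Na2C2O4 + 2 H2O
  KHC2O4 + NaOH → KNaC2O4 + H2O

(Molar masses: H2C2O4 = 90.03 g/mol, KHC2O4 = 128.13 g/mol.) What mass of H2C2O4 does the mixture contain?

n(NaOH) = 0.02630 × 0.3615 = 9.507 × 10^-3 mol
Let x = n(H2C2O4), y = n(KHC2O4).
Titrant: 2x + 1y = 9.507 × 10^-3;  mass: 90.03x + 128.13y = 0.6682
Solving, x = 3.309 × 10^-3 mol, y = 2.890 × 10^-3 mol
mass of H2C2O4 = 3.309 × 10^-3 × 90.03 = 0.2979 g

0.2979 g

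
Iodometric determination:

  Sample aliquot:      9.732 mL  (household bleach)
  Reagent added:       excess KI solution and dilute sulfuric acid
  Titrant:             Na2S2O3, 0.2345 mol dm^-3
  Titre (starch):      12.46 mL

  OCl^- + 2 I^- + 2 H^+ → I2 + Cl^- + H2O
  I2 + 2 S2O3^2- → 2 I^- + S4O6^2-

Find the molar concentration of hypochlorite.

0.1501 mol/L

n(S2O3^2-) = 0.01246 × 0.2345 = 2.922 × 10^-3 mol
n(I2) = n(S2O3^2-)/2 = 1.461 × 10^-3 mol
n(OCl^-) in the aliquot = 1.461 × 10^-3 mol (1:1 ratio)
[OCl^-] = 1.461 × 10^-3 / 0.009732 = 0.1501 mol/L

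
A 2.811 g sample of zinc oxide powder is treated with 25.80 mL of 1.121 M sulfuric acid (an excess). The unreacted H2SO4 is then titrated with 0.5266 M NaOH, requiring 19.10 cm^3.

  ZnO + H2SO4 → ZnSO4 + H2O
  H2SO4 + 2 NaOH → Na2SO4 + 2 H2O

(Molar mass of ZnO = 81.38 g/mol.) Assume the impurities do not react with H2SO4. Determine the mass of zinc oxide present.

1.944 g

n(H2SO4) added = 0.02580 × 1.121 = 0.02892 mol
n(NaOH) used in back-titration = 0.01910 × 0.5266 = 0.01006 mol
From the 1:2 ratio, n(H2SO4) left over = 1/2 × 0.01006 = 5.029 × 10^-3 mol
n(H2SO4) consumed by analyte = 0.02892 − 5.029 × 10^-3 = 0.02389 mol
n(ZnO) = 0.02389 mol (1:1 ratio)
mass of ZnO = 0.02389 × 81.38 = 1.944 g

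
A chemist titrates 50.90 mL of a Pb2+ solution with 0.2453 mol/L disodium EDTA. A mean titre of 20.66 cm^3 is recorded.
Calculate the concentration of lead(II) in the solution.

0.09957 mol/L

Pb^2+ + EDTA^4- → [Pb(EDTA)]^2-
n(EDTA) = 0.02066 L × 0.2453 mol/L = 5.068 × 10^-3 mol
n(Pb2+) = 5.068 × 10^-3 mol (1:1 mole ratio)
[Pb2+] = 5.068 × 10^-3 mol / 0.05090 L = 0.09957 mol/L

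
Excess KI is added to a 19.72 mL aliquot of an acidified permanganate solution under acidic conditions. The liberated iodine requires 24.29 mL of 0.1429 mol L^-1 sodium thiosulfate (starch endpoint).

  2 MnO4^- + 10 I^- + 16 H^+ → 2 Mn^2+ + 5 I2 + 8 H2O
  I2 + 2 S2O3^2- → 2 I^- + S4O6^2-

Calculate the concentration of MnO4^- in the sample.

0.03520 mol/L

n(S2O3^2-) = 0.02429 × 0.1429 = 3.471 × 10^-3 mol
n(I2) = n(S2O3^2-)/2 = 1.736 × 10^-3 mol
From the 2:5 ratio, n(MnO4^-) in the aliquot = 2/5 × 1.736 × 10^-3 = 6.942 × 10^-4 mol
[MnO4^-] = 6.942 × 10^-4 / 0.01972 = 0.03520 mol/L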